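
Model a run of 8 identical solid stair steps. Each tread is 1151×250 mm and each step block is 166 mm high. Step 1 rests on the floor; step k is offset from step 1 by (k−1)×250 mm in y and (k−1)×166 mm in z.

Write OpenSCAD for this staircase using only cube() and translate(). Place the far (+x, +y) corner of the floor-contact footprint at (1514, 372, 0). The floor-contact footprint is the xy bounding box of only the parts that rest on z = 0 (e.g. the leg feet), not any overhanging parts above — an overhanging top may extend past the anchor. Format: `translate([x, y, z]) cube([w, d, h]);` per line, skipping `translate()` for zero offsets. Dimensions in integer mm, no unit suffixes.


translate([363, 122, 0]) cube([1151, 250, 166]);
translate([363, 372, 166]) cube([1151, 250, 166]);
translate([363, 622, 332]) cube([1151, 250, 166]);
translate([363, 872, 498]) cube([1151, 250, 166]);
translate([363, 1122, 664]) cube([1151, 250, 166]);
translate([363, 1372, 830]) cube([1151, 250, 166]);
translate([363, 1622, 996]) cube([1151, 250, 166]);
translate([363, 1872, 1162]) cube([1151, 250, 166]);


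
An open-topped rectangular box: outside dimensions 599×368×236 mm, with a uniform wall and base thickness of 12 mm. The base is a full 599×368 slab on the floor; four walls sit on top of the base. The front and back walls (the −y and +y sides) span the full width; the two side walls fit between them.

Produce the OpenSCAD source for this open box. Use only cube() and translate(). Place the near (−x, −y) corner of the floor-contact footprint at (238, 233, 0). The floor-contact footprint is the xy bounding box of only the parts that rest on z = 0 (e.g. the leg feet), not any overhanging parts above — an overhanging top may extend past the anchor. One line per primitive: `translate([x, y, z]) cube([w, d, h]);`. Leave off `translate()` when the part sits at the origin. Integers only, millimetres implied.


translate([238, 233, 0]) cube([599, 368, 12]);
translate([238, 233, 12]) cube([599, 12, 224]);
translate([238, 589, 12]) cube([599, 12, 224]);
translate([238, 245, 12]) cube([12, 344, 224]);
translate([825, 245, 12]) cube([12, 344, 224]);


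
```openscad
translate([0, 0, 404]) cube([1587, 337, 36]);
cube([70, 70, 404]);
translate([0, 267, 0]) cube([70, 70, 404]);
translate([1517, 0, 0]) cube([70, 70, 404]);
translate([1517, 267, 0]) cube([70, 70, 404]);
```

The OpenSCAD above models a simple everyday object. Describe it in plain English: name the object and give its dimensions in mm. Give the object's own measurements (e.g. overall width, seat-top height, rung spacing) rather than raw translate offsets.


A long wooden bench with a 1587 mm (x) × 337 mm (y) seat, 36 mm thick, its top surface 440 mm above the floor. Four 70 mm square legs at the seat corners, flush with the edges, run from z = 0 to the seat underside.


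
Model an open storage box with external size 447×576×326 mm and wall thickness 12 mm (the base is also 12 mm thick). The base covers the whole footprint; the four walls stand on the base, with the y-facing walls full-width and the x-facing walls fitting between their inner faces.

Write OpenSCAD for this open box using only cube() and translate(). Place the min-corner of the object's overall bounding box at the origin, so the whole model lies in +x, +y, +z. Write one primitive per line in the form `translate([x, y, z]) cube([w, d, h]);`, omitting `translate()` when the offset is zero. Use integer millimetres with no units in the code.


cube([447, 576, 12]);
translate([0, 0, 12]) cube([447, 12, 314]);
translate([0, 564, 12]) cube([447, 12, 314]);
translate([0, 12, 12]) cube([12, 552, 314]);
translate([435, 12, 12]) cube([12, 552, 314]);


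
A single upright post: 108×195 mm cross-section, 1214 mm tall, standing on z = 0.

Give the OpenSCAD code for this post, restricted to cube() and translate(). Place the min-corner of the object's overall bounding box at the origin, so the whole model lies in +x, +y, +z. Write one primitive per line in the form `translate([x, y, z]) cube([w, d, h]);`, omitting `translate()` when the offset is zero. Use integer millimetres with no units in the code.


cube([108, 195, 1214]);


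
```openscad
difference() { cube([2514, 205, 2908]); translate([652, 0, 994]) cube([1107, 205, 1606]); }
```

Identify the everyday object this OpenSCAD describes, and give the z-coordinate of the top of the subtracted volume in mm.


A wall with a window opening. The window head height is 2600 mm.

A wall with a rectangular opening subtracted — a window. Sill at z = 994, opening 1606 mm tall, so the head is at 994 + 1606 = 2600 mm.


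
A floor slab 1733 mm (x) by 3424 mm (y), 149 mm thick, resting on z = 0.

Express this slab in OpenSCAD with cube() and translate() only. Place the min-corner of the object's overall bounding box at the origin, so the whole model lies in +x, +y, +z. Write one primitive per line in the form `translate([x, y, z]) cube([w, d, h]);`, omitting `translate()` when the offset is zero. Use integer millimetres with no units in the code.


cube([1733, 3424, 149]);


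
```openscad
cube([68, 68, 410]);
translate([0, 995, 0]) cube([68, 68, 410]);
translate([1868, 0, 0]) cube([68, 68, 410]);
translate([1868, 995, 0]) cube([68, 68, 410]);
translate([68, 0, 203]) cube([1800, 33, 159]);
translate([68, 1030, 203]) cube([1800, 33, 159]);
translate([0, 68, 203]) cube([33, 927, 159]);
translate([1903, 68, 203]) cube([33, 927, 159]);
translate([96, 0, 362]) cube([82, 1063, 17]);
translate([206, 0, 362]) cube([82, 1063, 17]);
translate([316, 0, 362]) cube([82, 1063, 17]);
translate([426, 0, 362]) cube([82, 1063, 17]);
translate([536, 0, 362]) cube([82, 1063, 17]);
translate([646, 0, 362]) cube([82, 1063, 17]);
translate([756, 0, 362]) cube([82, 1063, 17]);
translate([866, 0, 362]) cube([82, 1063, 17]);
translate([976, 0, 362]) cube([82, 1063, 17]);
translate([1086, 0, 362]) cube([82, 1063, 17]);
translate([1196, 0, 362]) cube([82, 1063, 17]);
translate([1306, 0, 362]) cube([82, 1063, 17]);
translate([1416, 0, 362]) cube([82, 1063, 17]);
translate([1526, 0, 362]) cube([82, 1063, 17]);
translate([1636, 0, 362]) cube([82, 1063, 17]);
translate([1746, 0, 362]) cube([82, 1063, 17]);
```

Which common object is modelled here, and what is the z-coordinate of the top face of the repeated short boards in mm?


A bed frame. The slat-top height is 379 mm.

Four posts, four rails, and a row of slats — a bed frame. Slats sit on the rails at z = 203 + 159 = 362; with slat thickness 17, the top is 379 mm.


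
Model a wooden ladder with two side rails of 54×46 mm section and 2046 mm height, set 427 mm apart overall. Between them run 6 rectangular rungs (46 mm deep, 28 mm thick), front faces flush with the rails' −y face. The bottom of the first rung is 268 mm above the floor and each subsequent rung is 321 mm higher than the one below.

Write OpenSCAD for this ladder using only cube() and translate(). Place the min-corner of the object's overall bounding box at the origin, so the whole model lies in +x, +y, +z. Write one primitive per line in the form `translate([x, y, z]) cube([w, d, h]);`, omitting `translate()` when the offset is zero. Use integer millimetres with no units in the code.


cube([54, 46, 2046]);
translate([373, 0, 0]) cube([54, 46, 2046]);
translate([54, 0, 268]) cube([319, 46, 28]);
translate([54, 0, 589]) cube([319, 46, 28]);
translate([54, 0, 910]) cube([319, 46, 28]);
translate([54, 0, 1231]) cube([319, 46, 28]);
translate([54, 0, 1552]) cube([319, 46, 28]);
translate([54, 0, 1873]) cube([319, 46, 28]);


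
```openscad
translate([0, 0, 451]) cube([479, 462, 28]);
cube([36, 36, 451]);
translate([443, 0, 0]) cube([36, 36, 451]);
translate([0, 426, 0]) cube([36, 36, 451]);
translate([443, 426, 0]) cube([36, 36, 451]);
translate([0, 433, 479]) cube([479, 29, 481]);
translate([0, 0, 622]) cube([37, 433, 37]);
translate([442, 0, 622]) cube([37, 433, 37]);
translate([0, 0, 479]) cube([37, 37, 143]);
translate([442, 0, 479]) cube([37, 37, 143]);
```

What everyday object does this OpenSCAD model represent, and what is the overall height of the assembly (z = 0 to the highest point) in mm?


A chair. The overall height is 960 mm.

A slab on four corner posts with a tall panel at the back — a chair. The seat slab sits at z = 451 with thickness 28, and the 481 mm backrest starts at the seat top, so the overall height is 451 + 28 + 481 = 960 mm.


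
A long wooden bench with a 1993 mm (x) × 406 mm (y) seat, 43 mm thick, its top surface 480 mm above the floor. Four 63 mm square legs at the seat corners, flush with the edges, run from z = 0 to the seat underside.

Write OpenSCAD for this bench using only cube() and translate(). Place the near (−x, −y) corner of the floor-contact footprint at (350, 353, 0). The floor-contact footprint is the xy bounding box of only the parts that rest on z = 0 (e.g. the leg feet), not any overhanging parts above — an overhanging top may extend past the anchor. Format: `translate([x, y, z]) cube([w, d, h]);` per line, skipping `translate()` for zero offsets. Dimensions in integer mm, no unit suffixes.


translate([350, 353, 437]) cube([1993, 406, 43]);
translate([350, 353, 0]) cube([63, 63, 437]);
translate([350, 696, 0]) cube([63, 63, 437]);
translate([2280, 353, 0]) cube([63, 63, 437]);
translate([2280, 696, 0]) cube([63, 63, 437]);


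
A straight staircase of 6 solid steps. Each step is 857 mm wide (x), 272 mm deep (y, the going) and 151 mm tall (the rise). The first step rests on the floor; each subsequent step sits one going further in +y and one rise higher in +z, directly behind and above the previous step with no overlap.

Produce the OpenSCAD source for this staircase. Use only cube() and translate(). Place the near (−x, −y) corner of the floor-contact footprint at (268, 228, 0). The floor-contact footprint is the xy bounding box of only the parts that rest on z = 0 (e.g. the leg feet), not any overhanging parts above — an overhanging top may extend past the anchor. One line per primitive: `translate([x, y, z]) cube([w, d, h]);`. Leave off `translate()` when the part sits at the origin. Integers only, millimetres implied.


translate([268, 228, 0]) cube([857, 272, 151]);
translate([268, 500, 151]) cube([857, 272, 151]);
translate([268, 772, 302]) cube([857, 272, 151]);
translate([268, 1044, 453]) cube([857, 272, 151]);
translate([268, 1316, 604]) cube([857, 272, 151]);
translate([268, 1588, 755]) cube([857, 272, 151]);


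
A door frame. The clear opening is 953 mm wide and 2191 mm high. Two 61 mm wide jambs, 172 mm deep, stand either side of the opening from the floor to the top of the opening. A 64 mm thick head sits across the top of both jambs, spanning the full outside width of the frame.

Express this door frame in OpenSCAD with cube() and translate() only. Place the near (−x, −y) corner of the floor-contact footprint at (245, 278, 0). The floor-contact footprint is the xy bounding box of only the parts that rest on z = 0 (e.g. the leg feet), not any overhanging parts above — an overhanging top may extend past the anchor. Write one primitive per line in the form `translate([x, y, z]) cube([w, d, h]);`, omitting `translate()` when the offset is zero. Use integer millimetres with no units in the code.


translate([245, 278, 0]) cube([61, 172, 2191]);
translate([1259, 278, 0]) cube([61, 172, 2191]);
translate([245, 278, 2191]) cube([1075, 172, 64]);


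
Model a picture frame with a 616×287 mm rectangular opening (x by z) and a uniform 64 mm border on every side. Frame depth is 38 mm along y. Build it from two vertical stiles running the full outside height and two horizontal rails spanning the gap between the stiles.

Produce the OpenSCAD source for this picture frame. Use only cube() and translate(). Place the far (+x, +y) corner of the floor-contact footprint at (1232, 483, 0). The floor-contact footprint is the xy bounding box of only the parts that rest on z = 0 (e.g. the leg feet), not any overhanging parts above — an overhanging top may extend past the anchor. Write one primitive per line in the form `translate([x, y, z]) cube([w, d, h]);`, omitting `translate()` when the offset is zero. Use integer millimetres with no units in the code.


translate([488, 445, 0]) cube([64, 38, 415]);
translate([1168, 445, 0]) cube([64, 38, 415]);
translate([552, 445, 0]) cube([616, 38, 64]);
translate([552, 445, 351]) cube([616, 38, 64]);


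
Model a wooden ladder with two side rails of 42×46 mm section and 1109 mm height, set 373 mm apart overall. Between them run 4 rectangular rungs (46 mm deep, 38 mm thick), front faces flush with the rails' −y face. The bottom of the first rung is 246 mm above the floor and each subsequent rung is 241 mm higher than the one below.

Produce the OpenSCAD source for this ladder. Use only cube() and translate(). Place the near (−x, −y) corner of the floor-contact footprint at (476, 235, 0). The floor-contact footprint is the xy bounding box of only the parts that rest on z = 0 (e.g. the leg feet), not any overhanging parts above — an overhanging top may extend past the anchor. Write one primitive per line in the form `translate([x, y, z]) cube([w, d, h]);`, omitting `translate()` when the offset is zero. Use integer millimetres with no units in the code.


// rung span = 373 - 2*42 = 289
// rung[k] z = 246 + k*241
translate([476, 235, 0]) cube([42, 46, 1109]);
translate([807, 235, 0]) cube([42, 46, 1109]);
translate([518, 235, 246]) cube([289, 46, 38]);
translate([518, 235, 487]) cube([289, 46, 38]);
translate([518, 235, 728]) cube([289, 46, 38]);
translate([518, 235, 969]) cube([289, 46, 38]);


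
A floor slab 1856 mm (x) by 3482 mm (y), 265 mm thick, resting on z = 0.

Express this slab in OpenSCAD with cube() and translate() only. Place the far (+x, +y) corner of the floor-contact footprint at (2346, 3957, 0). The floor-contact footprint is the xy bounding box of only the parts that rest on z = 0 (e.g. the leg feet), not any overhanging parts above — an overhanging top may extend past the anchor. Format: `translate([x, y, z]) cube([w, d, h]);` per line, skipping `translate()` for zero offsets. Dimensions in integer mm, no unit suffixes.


translate([490, 475, 0]) cube([1856, 3482, 265]);


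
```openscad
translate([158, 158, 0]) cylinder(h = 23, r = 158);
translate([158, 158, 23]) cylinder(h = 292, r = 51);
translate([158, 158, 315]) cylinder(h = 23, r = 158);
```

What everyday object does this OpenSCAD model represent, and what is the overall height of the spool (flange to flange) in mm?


A spool. The overall height is 338 mm.

Three coaxial cylinders, large–small–large — a spool. Two 23 mm flanges and a 292 mm core give 23 + 292 + 23 = 338 mm.


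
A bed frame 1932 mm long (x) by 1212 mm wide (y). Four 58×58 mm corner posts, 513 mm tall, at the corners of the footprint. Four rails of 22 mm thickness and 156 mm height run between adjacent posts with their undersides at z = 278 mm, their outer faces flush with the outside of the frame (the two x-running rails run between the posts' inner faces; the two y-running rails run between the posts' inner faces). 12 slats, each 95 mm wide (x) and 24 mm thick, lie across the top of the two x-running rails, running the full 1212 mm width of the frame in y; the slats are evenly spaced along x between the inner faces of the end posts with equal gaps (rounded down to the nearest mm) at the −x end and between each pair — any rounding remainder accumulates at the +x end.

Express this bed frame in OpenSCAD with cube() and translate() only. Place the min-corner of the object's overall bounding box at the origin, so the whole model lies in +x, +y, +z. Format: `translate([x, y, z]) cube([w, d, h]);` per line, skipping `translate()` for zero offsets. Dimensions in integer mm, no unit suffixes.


// slat z = rail_z + rail_h = 278 + 156 = 434
// slat gap = ⌊(1816 − 12·95) / 13⌋ = 52
cube([58, 58, 513]);
translate([0, 1154, 0]) cube([58, 58, 513]);
translate([1874, 0, 0]) cube([58, 58, 513]);
translate([1874, 1154, 0]) cube([58, 58, 513]);
translate([58, 0, 278]) cube([1816, 22, 156]);
translate([58, 1190, 278]) cube([1816, 22, 156]);
translate([0, 58, 278]) cube([22, 1096, 156]);
translate([1910, 58, 278]) cube([22, 1096, 156]);
translate([110, 0, 434]) cube([95, 1212, 24]);
translate([257, 0, 434]) cube([95, 1212, 24]);
translate([404, 0, 434]) cube([95, 1212, 24]);
translate([551, 0, 434]) cube([95, 1212, 24]);
translate([698, 0, 434]) cube([95, 1212, 24]);
translate([845, 0, 434]) cube([95, 1212, 24]);
translate([992, 0, 434]) cube([95, 1212, 24]);
translate([1139, 0, 434]) cube([95, 1212, 24]);
translate([1286, 0, 434]) cube([95, 1212, 24]);
translate([1433, 0, 434]) cube([95, 1212, 24]);
translate([1580, 0, 434]) cube([95, 1212, 24]);
translate([1727, 0, 434]) cube([95, 1212, 24]);


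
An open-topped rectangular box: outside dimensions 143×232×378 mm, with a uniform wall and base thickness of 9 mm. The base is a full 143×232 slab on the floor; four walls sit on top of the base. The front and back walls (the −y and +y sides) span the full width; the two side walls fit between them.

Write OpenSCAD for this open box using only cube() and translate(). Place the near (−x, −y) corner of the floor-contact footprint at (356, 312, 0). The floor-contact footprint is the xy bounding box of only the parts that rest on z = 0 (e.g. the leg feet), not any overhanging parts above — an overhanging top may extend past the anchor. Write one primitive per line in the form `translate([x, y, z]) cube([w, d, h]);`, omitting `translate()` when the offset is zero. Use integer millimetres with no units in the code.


translate([356, 312, 0]) cube([143, 232, 9]);
translate([356, 312, 9]) cube([143, 9, 369]);
translate([356, 535, 9]) cube([143, 9, 369]);
translate([356, 321, 9]) cube([9, 214, 369]);
translate([490, 321, 9]) cube([9, 214, 369]);


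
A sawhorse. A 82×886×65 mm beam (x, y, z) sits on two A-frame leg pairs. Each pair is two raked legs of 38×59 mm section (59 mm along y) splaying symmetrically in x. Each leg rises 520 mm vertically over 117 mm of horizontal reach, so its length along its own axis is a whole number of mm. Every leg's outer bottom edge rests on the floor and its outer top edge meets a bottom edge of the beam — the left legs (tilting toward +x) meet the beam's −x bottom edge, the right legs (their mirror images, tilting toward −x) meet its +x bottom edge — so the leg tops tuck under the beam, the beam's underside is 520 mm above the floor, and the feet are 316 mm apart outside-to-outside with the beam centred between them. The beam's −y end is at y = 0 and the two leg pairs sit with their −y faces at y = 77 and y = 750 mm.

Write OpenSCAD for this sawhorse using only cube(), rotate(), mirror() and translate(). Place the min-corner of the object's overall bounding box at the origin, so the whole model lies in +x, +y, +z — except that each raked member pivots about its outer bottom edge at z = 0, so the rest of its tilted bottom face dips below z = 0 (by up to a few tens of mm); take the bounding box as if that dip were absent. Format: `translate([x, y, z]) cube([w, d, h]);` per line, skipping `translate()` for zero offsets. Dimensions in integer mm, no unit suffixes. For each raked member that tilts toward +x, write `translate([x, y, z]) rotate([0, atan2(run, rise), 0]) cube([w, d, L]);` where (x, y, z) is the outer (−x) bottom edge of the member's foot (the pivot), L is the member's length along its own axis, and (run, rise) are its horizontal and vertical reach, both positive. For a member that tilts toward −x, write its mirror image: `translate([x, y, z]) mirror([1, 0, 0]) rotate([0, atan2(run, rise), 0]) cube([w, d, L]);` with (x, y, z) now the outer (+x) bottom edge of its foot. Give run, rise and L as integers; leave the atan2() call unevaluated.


translate([117, 0, 520]) cube([82, 886, 65]);
translate([0, 77, 0]) rotate([0, atan2(117, 520), 0]) cube([38, 59, 533]);
translate([316, 77, 0]) mirror([1, 0, 0]) rotate([0, atan2(117, 520), 0]) cube([38, 59, 533]);
translate([0, 750, 0]) rotate([0, atan2(117, 520), 0]) cube([38, 59, 533]);
translate([316, 750, 0]) mirror([1, 0, 0]) rotate([0, atan2(117, 520), 0]) cube([38, 59, 533]);


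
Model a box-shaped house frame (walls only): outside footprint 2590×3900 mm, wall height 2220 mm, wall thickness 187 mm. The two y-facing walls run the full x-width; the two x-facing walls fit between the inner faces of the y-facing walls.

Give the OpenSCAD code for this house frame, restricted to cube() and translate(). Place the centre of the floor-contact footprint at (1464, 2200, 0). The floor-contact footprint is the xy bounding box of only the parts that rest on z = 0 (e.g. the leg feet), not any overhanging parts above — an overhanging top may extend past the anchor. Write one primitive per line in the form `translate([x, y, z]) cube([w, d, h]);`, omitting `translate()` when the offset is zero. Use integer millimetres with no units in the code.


translate([169, 250, 0]) cube([2590, 187, 2220]);
translate([169, 3963, 0]) cube([2590, 187, 2220]);
translate([169, 437, 0]) cube([187, 3526, 2220]);
translate([2572, 437, 0]) cube([187, 3526, 2220]);


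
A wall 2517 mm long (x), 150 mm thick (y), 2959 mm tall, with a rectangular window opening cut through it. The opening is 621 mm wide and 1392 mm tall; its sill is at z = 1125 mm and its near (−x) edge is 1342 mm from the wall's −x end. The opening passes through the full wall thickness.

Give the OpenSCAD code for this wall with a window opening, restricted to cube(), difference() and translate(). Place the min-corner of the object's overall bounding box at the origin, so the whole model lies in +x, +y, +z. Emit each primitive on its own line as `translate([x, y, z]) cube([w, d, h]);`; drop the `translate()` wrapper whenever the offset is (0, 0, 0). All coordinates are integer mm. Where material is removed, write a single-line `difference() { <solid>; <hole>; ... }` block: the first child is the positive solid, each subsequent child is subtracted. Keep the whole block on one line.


difference() { cube([2517, 150, 2959]); translate([1342, 0, 1125]) cube([621, 150, 1392]); }


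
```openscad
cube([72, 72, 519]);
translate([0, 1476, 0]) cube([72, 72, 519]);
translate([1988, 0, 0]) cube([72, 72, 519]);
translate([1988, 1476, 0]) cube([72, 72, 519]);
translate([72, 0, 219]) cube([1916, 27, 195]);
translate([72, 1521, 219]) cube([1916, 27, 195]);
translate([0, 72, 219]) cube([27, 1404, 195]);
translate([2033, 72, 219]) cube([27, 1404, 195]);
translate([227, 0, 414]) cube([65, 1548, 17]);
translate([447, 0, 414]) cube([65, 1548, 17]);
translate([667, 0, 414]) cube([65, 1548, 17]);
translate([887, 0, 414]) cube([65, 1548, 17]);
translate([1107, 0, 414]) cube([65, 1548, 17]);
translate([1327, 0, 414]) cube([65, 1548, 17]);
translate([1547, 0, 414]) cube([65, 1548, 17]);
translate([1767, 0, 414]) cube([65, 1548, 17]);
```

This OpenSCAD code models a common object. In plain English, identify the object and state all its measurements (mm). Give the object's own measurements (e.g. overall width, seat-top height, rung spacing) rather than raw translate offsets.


A bed frame 2060 mm long (x) by 1548 mm wide (y). Four 72×72 mm corner posts, 519 mm tall, at the corners of the footprint. Four rails of 27 mm thickness and 195 mm height run between adjacent posts with their undersides at z = 219 mm, their outer faces flush with the outside of the frame (the two x-running rails run between the posts' inner faces; the two y-running rails run between the posts' inner faces). 8 slats, each 65 mm wide (x) and 17 mm thick, lie across the top of the two x-running rails, running the full 1548 mm width of the frame in y; along x they sit between the end posts with a 155 mm gap after the −x posts and between neighbouring slats, leaving 156 mm before the +x posts.


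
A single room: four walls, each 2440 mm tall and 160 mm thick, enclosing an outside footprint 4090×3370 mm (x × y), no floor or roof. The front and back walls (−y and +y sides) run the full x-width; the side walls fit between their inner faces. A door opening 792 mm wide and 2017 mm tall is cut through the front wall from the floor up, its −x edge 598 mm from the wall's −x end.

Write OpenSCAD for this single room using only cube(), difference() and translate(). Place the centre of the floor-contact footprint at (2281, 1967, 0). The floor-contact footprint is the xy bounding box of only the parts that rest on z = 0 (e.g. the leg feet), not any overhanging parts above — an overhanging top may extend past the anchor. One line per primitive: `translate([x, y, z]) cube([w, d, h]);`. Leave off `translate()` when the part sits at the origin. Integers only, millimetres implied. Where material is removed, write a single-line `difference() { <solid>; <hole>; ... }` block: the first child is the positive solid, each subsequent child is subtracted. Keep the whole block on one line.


difference() { translate([236, 282, 0]) cube([4090, 160, 2440]); translate([834, 282, 0]) cube([792, 160, 2017]); }
translate([236, 3492, 0]) cube([4090, 160, 2440]);
translate([236, 442, 0]) cube([160, 3050, 2440]);
translate([4166, 442, 0]) cube([160, 3050, 2440]);


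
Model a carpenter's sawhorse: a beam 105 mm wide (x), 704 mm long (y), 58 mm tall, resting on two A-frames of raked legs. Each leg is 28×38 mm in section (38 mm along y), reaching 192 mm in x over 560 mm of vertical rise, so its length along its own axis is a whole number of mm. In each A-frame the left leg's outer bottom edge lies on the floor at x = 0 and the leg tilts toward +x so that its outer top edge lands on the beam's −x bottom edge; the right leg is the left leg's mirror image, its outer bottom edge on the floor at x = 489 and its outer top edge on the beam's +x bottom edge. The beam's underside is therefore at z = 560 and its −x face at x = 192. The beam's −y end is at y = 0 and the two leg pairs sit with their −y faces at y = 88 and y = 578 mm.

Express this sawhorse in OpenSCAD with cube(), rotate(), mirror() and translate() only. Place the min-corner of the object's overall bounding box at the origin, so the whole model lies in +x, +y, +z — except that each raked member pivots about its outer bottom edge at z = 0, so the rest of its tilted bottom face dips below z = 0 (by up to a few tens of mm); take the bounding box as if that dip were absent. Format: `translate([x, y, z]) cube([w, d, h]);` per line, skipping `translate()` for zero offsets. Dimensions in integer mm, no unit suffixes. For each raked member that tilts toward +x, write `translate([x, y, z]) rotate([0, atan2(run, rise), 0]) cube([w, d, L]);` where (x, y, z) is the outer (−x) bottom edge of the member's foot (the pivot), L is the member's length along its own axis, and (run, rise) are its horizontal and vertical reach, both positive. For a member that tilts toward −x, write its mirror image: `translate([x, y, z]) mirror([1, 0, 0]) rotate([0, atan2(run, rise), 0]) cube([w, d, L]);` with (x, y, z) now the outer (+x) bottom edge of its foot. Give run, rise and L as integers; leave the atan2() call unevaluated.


translate([192, 0, 560]) cube([105, 704, 58]);
translate([0, 88, 0]) rotate([0, atan2(192, 560), 0]) cube([28, 38, 592]);
translate([489, 88, 0]) mirror([1, 0, 0]) rotate([0, atan2(192, 560), 0]) cube([28, 38, 592]);
translate([0, 578, 0]) rotate([0, atan2(192, 560), 0]) cube([28, 38, 592]);
translate([489, 578, 0]) mirror([1, 0, 0]) rotate([0, atan2(192, 560), 0]) cube([28, 38, 592]);


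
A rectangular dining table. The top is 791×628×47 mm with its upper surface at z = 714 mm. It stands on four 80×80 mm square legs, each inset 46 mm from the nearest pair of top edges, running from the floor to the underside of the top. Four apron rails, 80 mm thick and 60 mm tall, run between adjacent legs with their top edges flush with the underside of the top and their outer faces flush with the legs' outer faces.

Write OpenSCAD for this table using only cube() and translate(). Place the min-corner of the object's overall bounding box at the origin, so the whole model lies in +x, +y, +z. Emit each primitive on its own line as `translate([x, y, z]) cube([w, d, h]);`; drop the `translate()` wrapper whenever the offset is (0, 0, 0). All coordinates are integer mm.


translate([0, 0, 667]) cube([791, 628, 47]);
translate([46, 46, 0]) cube([80, 80, 667]);
translate([665, 46, 0]) cube([80, 80, 667]);
translate([46, 502, 0]) cube([80, 80, 667]);
translate([665, 502, 0]) cube([80, 80, 667]);
translate([126, 46, 607]) cube([539, 80, 60]);
translate([126, 502, 607]) cube([539, 80, 60]);
translate([46, 126, 607]) cube([80, 376, 60]);
translate([665, 126, 607]) cube([80, 376, 60]);


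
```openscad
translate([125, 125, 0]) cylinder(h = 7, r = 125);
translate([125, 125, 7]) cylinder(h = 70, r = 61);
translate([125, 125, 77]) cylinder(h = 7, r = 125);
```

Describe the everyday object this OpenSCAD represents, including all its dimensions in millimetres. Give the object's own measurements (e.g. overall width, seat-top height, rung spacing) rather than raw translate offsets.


A spool: two coaxial disc flanges of radius 125 mm and thickness 7 mm, joined by a core cylinder of radius 61 mm and height 70 mm. The lower flange rests on z = 0 and the three cylinders share a vertical axis.


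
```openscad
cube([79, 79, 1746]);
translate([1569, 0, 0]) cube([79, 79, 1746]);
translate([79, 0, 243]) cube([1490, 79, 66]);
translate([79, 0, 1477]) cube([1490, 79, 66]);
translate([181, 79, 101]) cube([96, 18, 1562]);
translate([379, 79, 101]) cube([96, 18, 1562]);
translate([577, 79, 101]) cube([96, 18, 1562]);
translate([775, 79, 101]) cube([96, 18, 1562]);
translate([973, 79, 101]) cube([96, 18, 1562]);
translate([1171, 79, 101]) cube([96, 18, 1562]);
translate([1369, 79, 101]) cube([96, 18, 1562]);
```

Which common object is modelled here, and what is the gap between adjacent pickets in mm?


A fence section. The picket gap is 102 mm.

Two posts, two rails, 7 pickets — a fence section. Span 1490 mm holds 7 pickets of 96 mm with 8 equal gaps: ⌊(1490 − 7·96) / 8⌋ = 102 mm.


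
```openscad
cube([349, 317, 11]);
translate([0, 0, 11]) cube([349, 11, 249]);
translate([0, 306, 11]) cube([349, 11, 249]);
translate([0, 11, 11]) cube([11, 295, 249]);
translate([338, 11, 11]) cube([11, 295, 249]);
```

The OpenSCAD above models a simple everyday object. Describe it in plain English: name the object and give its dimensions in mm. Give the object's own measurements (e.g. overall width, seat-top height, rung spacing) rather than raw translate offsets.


An open-topped rectangular box: outside dimensions 349×317×260 mm, with a uniform wall and base thickness of 11 mm. The base is a full 349×317 slab on the floor; four walls sit on top of the base. The front and back walls (the −y and +y sides) span the full width; the two side walls fit between them.


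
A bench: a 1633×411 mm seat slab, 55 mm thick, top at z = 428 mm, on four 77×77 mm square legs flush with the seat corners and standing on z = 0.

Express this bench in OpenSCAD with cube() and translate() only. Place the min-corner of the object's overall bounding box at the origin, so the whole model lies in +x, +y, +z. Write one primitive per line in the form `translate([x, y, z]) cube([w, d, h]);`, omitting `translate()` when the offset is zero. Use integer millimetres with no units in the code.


// leg_h = 428 − 55 = 373
translate([0, 0, 373]) cube([1633, 411, 55]);
cube([77, 77, 373]);
translate([0, 334, 0]) cube([77, 77, 373]);
translate([1556, 0, 0]) cube([77, 77, 373]);
translate([1556, 334, 0]) cube([77, 77, 373]);


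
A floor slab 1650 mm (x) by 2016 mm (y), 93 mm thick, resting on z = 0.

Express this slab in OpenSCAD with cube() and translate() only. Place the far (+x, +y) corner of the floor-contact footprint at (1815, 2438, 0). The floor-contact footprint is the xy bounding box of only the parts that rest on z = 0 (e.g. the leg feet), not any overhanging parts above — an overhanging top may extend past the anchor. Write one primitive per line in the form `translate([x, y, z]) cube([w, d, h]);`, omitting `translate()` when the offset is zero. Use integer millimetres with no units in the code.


translate([165, 422, 0]) cube([1650, 2016, 93]);


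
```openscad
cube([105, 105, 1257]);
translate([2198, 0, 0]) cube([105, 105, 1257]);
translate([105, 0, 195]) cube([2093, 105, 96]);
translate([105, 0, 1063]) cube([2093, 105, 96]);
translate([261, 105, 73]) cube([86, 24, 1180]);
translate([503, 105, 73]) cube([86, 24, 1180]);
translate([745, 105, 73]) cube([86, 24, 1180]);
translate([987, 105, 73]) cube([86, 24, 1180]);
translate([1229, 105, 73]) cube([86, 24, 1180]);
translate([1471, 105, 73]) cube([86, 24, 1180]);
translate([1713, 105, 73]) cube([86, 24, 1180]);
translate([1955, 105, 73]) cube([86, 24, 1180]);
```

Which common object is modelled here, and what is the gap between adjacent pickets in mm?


A fence section. The picket gap is 156 mm.

Two posts, two rails, 8 pickets — a fence section. Span 2093 mm holds 8 pickets of 86 mm with 9 equal gaps: ⌊(2093 − 8·86) / 9⌋ = 156 mm.


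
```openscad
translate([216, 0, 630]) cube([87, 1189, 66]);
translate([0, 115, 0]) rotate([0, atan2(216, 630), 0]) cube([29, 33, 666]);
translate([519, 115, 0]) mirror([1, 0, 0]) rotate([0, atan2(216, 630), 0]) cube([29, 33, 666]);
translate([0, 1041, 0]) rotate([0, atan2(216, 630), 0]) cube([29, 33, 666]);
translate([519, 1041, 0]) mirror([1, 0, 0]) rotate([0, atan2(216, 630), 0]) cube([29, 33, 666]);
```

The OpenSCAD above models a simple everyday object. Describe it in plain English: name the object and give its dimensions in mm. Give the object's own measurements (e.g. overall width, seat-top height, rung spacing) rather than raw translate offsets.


A sawhorse. A 87×1189×66 mm beam (x, y, z) sits on two A-frame leg pairs. Each pair is two raked legs of 29×33 mm section (33 mm along y) splaying symmetrically in x. Each leg rises 630 mm vertically over 216 mm of horizontal reach and is 666 mm long along its own axis. Every leg's outer bottom edge rests on the floor and its outer top edge meets a bottom edge of the beam — the left legs (tilting toward +x) meet the beam's −x bottom edge, the right legs (their mirror images, tilting toward −x) meet its +x bottom edge — so the leg tops tuck under the beam, the beam's underside is 630 mm above the floor, and the feet are 519 mm apart outside-to-outside with the beam centred between them. The two leg pairs are set in 115 mm from either end of the beam.


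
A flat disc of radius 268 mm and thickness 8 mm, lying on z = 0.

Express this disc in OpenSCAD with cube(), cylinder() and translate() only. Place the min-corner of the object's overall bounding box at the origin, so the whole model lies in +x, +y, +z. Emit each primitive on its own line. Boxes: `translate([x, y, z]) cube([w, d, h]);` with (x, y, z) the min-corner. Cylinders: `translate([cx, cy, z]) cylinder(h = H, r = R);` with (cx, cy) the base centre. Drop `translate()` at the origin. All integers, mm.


translate([268, 268, 0]) cylinder(h = 8, r = 268);


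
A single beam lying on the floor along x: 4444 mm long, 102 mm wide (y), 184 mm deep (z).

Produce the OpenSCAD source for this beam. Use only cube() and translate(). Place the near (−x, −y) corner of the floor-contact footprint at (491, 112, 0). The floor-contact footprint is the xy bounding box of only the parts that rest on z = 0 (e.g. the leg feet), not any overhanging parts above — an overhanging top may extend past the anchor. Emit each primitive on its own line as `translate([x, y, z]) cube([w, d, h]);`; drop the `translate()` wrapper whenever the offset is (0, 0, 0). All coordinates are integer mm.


translate([491, 112, 0]) cube([4444, 102, 184]);


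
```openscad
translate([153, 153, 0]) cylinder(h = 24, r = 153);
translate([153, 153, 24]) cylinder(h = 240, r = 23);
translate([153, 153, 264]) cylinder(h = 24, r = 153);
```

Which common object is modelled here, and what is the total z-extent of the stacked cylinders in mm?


A spool. The overall height is 288 mm.

Three coaxial cylinders, large–small–large — a spool. Two 24 mm flanges and a 240 mm core give 24 + 240 + 24 = 288 mm.


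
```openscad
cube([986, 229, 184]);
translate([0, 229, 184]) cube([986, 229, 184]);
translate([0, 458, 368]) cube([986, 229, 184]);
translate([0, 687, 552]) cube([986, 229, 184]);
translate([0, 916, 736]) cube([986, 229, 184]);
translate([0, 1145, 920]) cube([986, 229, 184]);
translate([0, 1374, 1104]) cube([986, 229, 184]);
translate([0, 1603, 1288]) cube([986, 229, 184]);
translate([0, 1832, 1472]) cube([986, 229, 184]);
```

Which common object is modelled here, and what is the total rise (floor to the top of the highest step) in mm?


A staircase. The total rise is 1656 mm.

9 identical blocks, each offset up and back from the previous — a staircase. Each step is 184 mm tall and there are 9 of them, so the total rise is 9 × 184 = 1656 mm.


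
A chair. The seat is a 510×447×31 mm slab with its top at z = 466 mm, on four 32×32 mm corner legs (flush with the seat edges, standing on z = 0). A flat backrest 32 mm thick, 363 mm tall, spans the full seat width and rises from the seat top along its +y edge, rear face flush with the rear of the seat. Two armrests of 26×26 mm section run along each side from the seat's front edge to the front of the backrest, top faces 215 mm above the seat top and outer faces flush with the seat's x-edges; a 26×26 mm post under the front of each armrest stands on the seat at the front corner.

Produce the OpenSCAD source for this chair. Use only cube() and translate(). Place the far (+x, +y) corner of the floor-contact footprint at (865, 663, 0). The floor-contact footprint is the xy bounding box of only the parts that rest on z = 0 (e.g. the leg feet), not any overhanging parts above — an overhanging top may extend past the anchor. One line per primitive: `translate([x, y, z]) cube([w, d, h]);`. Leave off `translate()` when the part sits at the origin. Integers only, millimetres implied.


// leg_h = 466 - 31 = 435
// arm post h = 215 - 26 = 189
translate([355, 216, 435]) cube([510, 447, 31]);
translate([355, 216, 0]) cube([32, 32, 435]);
translate([833, 216, 0]) cube([32, 32, 435]);
translate([355, 631, 0]) cube([32, 32, 435]);
translate([833, 631, 0]) cube([32, 32, 435]);
translate([355, 631, 466]) cube([510, 32, 363]);
translate([355, 216, 655]) cube([26, 415, 26]);
translate([839, 216, 655]) cube([26, 415, 26]);
translate([355, 216, 466]) cube([26, 26, 189]);
translate([839, 216, 466]) cube([26, 26, 189]);


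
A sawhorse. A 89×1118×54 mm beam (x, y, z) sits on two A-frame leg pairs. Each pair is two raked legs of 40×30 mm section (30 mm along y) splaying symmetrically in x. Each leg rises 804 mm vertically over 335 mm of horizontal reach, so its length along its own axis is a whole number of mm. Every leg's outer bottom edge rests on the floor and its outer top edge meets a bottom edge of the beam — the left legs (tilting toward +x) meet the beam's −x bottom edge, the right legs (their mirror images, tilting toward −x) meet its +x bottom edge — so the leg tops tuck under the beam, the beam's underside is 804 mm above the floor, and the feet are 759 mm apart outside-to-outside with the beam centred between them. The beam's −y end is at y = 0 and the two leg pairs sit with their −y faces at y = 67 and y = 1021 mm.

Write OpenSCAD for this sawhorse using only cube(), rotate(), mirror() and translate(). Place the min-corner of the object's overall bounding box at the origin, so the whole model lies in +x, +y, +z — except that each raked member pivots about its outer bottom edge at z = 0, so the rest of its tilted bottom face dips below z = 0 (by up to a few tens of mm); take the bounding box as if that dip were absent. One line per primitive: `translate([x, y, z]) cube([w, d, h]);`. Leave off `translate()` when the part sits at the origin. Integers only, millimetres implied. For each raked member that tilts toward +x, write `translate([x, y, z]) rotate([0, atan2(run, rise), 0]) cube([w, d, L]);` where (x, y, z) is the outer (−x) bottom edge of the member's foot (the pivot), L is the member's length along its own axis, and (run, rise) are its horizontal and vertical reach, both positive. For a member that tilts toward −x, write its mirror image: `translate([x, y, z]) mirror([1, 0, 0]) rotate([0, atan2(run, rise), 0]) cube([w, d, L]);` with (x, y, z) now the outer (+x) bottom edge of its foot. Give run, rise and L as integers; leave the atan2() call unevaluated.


translate([335, 0, 804]) cube([89, 1118, 54]);
translate([0, 67, 0]) rotate([0, atan2(335, 804), 0]) cube([40, 30, 871]);
translate([759, 67, 0]) mirror([1, 0, 0]) rotate([0, atan2(335, 804), 0]) cube([40, 30, 871]);
translate([0, 1021, 0]) rotate([0, atan2(335, 804), 0]) cube([40, 30, 871]);
translate([759, 1021, 0]) mirror([1, 0, 0]) rotate([0, atan2(335, 804), 0]) cube([40, 30, 871]);
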